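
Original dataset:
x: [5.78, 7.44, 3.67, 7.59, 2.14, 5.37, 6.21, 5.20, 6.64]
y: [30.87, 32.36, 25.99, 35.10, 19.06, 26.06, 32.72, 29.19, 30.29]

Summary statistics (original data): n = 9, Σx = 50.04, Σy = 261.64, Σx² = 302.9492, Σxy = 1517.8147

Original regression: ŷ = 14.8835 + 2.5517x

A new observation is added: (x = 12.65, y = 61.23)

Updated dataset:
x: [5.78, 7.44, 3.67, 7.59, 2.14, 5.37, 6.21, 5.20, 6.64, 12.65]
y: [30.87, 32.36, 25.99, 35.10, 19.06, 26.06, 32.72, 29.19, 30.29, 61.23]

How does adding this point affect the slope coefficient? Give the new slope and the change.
Adding the point moves β₁ from 2.5517 to 3.8346, i.e. it increases by 1.2829 (+50.3%).

x = 12.65 lies well outside the original x-range [2.14, 7.59] (x̄ ≈ 5.56), so this observation has high leverage and can move the slope substantially.

Step 1: Update the sums with the new point (n goes from 9 to 10)
Σx  = 50.04 + 12.65 = 62.69
Σy  = 261.64 + 61.23 = 322.87
Σx² = 302.9492 + 12.65² = 302.9492 + 160.0225 = 462.9717
Σxy = 1517.8147 + 12.65×61.23 = 1517.8147 + 774.5595 = 2292.3742

Step 2: Recompute the slope with b₁ = (nΣxy − ΣxΣy) / (nΣx² − (Σx)²)
Numerator   = 10×2292.3742 − 62.69×322.87 = 22923.7420 − 20240.7203 = 2683.0217
Denominator = 10×462.9717 − 62.69² = 4629.7170 − 3930.0361 = 699.6809
b₁(new) = 2683.0217 / 699.6809 = 3.8346

(Same formula on the original sums: (9×1517.8147 − 50.04×261.64) / (9×302.9492 − 50.04²) = 567.8667 / 222.5412 = 2.5517, matching the given fit.)

Step 3: Change in slope
Δβ₁ = 3.8346 − 2.5517 = +1.2829
Relative change = +1.2829 / 2.5517 × 100% = +50.3%
→ the slope increases when the point is added.

A high-leverage point only changes the slope if it is off the original line; here y = 61.23 is above the original trend, so the slope increases.
In practice: examine leverage (hᵢ) and Cook's distance rather than deleting it automatically.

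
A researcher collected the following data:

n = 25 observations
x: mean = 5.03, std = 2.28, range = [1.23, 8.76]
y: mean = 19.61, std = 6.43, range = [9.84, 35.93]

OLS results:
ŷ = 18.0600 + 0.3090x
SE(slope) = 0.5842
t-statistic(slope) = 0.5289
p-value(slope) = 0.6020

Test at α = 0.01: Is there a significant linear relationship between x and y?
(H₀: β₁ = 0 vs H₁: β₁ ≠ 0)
Since p-value = 0.6020 ≥ α = 0.01, fail to reject H₀ — the slope is not significantly different from 0.

Hypothesis test for the slope coefficient:

H₀: β₁ = 0 (no linear relationship)
H₁: β₁ ≠ 0 (linear relationship exists)

Test statistic: t = β̂₁ / SE(β̂₁) = 0.3090 / 0.5842 = 0.5289

p = 0.6020: how often a slope estimate this far from 0 (in SE units) would arise by chance if β₁ were truly 0.

Decision rule: reject H₀ if p-value < α.
p-value = 0.6020 ≥ α = 0.01 → fail to reject H₀.

There is not sufficient evidence at the 1% significance level to conclude that a linear relationship exists between x and y.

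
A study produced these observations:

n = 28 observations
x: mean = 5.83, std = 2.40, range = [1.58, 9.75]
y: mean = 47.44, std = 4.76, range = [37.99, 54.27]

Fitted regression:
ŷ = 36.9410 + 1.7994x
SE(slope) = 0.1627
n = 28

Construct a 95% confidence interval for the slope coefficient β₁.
The 95% CI for β₁ is (1.4650, 2.1338)

Confidence interval for the slope:

The 95% CI for β₁ is: β̂₁ ± t*(α/2, n-2) × SE(β̂₁)

Step 1: Find critical t-value
- Confidence level = 0.95
- Degrees of freedom = n - 2 = 28 - 2 = 26
- t*(α/2, 26) = 2.0555

Step 2: Calculate margin of error
Margin = 2.0555 × 0.1627 = 0.3344

Step 3: Construct interval
CI = 1.7994 ± 0.3344
CI = (1.4650, 2.1338)

Interpretation: We are 95% confident that the true slope β₁ lies between 1.4650 and 2.1338.
Both endpoints are positive, so the data support a genuinely positive slope at this confidence level.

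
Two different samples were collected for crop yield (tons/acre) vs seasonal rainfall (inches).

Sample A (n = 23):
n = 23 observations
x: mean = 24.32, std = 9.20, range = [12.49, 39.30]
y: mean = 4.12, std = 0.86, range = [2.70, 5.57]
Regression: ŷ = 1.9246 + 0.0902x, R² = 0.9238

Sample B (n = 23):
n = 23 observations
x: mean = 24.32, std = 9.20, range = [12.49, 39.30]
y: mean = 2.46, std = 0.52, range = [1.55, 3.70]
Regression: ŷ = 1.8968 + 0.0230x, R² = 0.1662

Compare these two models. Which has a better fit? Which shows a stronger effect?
Model A has the better fit (R² = 0.9238 vs 0.1662). Model A shows the stronger effect (|β₁| = 0.0902 vs 0.0230).

Model Comparison:

Fit — compare R²:
- Model A: R² = 0.9238 → 92.38% of variance in crop yield explained
- Model B: R² = 0.1662 → 16.62% of variance in crop yield explained
- 0.9238 > 0.1662 → Model A has the better fit

Which has the larger per-inch effect? (|β₁|)
- Model A: β₁ = 0.0902 → predicted crop yield rises 0.0902 tons/acre per additional inch of rainfall
- Model B: β₁ = 0.0230 → predicted crop yield rises 0.0230 tons/acre per additional inch of rainfall
- |0.0902| > |0.0230| → Model A shows the stronger marginal effect

Note: The two samples could reflect different populations, time periods, or measurement quality.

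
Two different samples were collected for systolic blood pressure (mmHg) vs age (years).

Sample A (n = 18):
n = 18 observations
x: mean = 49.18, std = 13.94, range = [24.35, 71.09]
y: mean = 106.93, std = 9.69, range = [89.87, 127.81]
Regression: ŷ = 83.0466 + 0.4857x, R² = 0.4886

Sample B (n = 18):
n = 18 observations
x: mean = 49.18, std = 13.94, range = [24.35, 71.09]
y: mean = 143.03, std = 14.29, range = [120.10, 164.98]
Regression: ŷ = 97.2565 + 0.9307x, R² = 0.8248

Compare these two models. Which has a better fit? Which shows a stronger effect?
Model B has the better fit (R² = 0.8248 vs 0.4886). Model B shows the stronger effect (|β₁| = 0.9307 vs 0.4857).

Model Comparison:

Goodness of fit (R²):
- Model A: R² = 0.4886 → 48.86% of variance in blood pressure explained
- Model B: R² = 0.8248 → 82.48% of variance in blood pressure explained
- 0.8248 > 0.4886 → Model B has the better fit

Effect size (slope magnitude):
- Model A: β₁ = 0.4857 → predicted blood pressure rises 0.4857 mmHg per additional year of age
- Model B: β₁ = 0.9307 → predicted blood pressure rises 0.9307 mmHg per additional year of age
- |0.4857| < |0.9307| → Model B shows the stronger marginal effect

Note: R² measures how tightly points cluster around the line; β₁ measures how steep the line is — they answer different questions.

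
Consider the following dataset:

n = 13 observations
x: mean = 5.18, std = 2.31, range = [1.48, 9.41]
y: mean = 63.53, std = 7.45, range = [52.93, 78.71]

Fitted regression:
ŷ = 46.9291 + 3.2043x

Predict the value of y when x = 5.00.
ŷ = 62.9506

x = 5.00 lies inside the observed range [1.48, 9.41], so the fitted equation applies directly:

ŷ = 46.9291 + 3.2043 × 5.00
ŷ = 46.9291 + 16.0215
ŷ = 62.9506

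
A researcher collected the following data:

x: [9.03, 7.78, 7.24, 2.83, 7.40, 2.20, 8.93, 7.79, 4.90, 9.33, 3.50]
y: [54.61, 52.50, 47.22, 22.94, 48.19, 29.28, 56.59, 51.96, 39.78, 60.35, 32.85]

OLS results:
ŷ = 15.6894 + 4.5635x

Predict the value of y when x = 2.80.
ŷ = 28.4672

x = 2.80 lies inside the observed range [2.20, 9.33], so the fitted equation applies directly:

ŷ = 15.6894 + 4.5635 × 2.80
ŷ = 15.6894 + 12.7778
ŷ = 28.4672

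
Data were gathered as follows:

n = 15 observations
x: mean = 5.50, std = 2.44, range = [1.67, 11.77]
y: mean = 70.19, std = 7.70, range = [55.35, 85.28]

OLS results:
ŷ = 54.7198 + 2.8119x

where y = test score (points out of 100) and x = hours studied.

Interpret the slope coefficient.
An increase of one hour in study time is associated with a 2.8119 points increase in predicted test score.

The slope β₁ = 2.8119 gives the rate at which the fitted test score changes with study time.

Interpretation:
- Study time up by 1 hour → predicted test score increases by 2.8119 points
- This is a linear approximation: the same per-unit change is assumed across the whole observed x range

(β₀ = 54.7198 is the fitted value at x = 0 and is not part of the slope interpretation.)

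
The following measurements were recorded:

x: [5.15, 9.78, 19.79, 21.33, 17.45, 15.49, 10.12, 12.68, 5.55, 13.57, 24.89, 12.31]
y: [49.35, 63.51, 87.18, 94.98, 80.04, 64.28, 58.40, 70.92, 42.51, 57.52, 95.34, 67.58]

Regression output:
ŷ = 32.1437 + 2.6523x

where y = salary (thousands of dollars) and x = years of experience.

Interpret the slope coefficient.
An increase of one year in experience is associated with a 2.6523 thousand dollars increase in predicted salary.

The slope β₁ = 2.6523 gives the rate at which the fitted salary changes with experience.

Interpretation:
- Experience up by 1 year → predicted salary increases by 2.6523 thousand dollars
- This is a linear approximation: the same per-unit change is assumed across the whole observed x range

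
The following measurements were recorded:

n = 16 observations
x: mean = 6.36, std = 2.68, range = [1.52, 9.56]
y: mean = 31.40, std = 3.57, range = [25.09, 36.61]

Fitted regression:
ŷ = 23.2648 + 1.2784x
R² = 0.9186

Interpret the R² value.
R² = 0.9186 means 91.86% of the variation in y is explained by the linear relationship with x. This indicates a strong fit.

R² = 1 − SS_res/SS_tot compares the residual scatter to the total scatter of y about its mean.

Here R² = 0.9186:
- Explained: 91.86% of the variation in y
- Unexplained (residual): 100% − 91.86% = 8.14%
- Rule of thumb (below 0.3 weak; 0.3 to below 0.7 moderate; 0.7 and above strong) → strong

Note: R² says nothing about causation, and a high R² does not by itself mean the linear form is appropriate — check the residuals.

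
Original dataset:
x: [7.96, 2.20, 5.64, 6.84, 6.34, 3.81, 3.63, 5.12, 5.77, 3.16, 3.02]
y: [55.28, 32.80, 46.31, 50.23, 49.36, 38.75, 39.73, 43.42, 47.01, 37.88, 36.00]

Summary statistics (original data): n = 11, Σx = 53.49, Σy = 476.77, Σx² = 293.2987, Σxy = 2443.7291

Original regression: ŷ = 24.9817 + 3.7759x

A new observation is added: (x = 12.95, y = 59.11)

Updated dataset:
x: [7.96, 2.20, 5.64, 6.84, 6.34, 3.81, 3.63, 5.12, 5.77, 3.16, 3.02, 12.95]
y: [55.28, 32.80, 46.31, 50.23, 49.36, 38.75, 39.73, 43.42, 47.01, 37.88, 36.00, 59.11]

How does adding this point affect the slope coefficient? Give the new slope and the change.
The slope changes from 3.7759 to 2.6004 (change of -1.1755, or -31.1%).

The new point has HIGH LEVERAGE: x = 12.95 is far from the original mean x̄ = 53.49/11 ≈ 4.86 (original range [2.20, 7.96]).

Step 1: Update the sums with the new point (n goes from 11 to 12)
Σx  = 53.49 + 12.95 = 66.44
Σy  = 476.77 + 59.11 = 535.88
Σx² = 293.2987 + 12.95² = 293.2987 + 167.7025 = 461.0012
Σxy = 2443.7291 + 12.95×59.11 = 2443.7291 + 765.4745 = 3209.2036

Step 2: Recompute the slope with b₁ = (nΣxy − ΣxΣy) / (nΣx² − (Σx)²)
Numerator   = 12×3209.2036 − 66.44×535.88 = 38510.4432 − 35603.8672 = 2906.5760
Denominator = 12×461.0012 − 66.44² = 5532.0144 − 4414.2736 = 1117.7408
b₁(new) = 2906.5760 / 1117.7408 = 2.6004

(Same formula on the original sums: (11×2443.7291 − 53.49×476.77) / (11×293.2987 − 53.49²) = 1378.5928 / 365.1056 = 3.7759, matching the given fit.)

Step 3: Change in slope
Δβ₁ = 2.6004 − 3.7759 = -1.1755
Relative change = -1.1755 / 3.7759 × 100% = -31.1%
→ the slope decreases when the point is added.

A high-leverage point only changes the slope if it is off the original line; here y = 59.11 is below the original trend, so the slope decreases.
In practice: investigate whether it comes from the same population as the rest of the sample.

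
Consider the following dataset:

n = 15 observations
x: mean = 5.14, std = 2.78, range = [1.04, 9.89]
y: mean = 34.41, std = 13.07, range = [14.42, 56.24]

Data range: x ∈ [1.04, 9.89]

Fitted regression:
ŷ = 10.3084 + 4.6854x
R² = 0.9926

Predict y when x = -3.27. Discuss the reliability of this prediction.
ŷ = -5.0129, but this is extrapolation (below the data range [1.04, 9.89]) and may be unreliable.

Prediction calculation:
ŷ = 10.3084 + 4.6854 × (-3.27)
ŷ = -5.0129

Reliability:
- Data range: x ∈ [1.04, 9.89]
- Prediction point: x = -3.27 is 4.31 units below the observed range → this is EXTRAPOLATION, not interpolation

Why that matters here:
- There are no observations near this x to validate the fitted line there
- The standard error of prediction grows with (x − x̄)², and x = -3.27 is far from x̄ = 5.14

Report the number if required, but flag clearly that it is an extrapolation.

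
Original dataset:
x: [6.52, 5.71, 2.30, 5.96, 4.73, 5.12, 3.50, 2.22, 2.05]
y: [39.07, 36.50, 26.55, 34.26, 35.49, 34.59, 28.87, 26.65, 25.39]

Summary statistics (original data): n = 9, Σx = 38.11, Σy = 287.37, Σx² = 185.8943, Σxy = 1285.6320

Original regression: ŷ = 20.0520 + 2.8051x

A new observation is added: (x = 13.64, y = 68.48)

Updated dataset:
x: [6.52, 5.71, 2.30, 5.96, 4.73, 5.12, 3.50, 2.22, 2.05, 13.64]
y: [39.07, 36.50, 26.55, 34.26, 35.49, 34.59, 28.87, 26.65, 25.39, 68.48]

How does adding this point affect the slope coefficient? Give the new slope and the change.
The slope changes from 2.8051 to 3.6315 (change of +0.8264, or +29.5%).

x = 13.64 lies well outside the original x-range [2.05, 6.52] (x̄ ≈ 4.23), so this observation has high leverage and can move the slope substantially.

Step 1: Update the sums with the new point (n goes from 9 to 10)
Σx  = 38.11 + 13.64 = 51.75
Σy  = 287.37 + 68.48 = 355.85
Σx² = 185.8943 + 13.64² = 185.8943 + 186.0496 = 371.9439
Σxy = 1285.6320 + 13.64×68.48 = 1285.6320 + 934.0672 = 2219.6992

Step 2: Recompute the slope with b₁ = (nΣxy − ΣxΣy) / (nΣx² − (Σx)²)
Numerator   = 10×2219.6992 − 51.75×355.85 = 22196.9920 − 18415.2375 = 3781.7545
Denominator = 10×371.9439 − 51.75² = 3719.4390 − 2678.0625 = 1041.3765
b₁(new) = 3781.7545 / 1041.3765 = 3.6315

(Same formula on the original sums: (9×1285.6320 − 38.11×287.37) / (9×185.8943 − 38.11²) = 619.0173 / 220.6766 = 2.8051, matching the given fit.)

Step 3: Change in slope
Δβ₁ = 3.6315 − 2.8051 = +0.8264
Relative change = +0.8264 / 2.8051 × 100% = +29.5%
→ the slope increases when the point is added.

A high-leverage point only changes the slope if it is off the original line; here y = 68.48 is above the original trend, so the slope increases.
In practice: investigate whether it comes from the same population as the rest of the sample; examine leverage (hᵢ) and Cook's distance rather than deleting it automatically.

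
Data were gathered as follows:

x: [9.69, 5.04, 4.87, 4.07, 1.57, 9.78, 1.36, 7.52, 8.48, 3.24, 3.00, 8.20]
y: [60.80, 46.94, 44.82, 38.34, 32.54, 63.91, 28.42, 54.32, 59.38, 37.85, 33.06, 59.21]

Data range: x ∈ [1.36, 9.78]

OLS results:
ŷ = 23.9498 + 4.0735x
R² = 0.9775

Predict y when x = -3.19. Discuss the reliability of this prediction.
ŷ = 10.9553, but this is extrapolation (below the data range [1.36, 9.78]) and may be unreliable.

Prediction calculation:
ŷ = 23.9498 + 4.0735 × (-3.19)
ŷ = 10.9553

Reliability:
- Data range: x ∈ [1.36, 9.78]
- Prediction point: x = -3.19 is 4.55 units below the observed range → this is EXTRAPOLATION, not interpolation

Why that matters here:
- The standard error of prediction grows with (x − x̄)², and x = -3.19 is far from x̄ = 5.57
- R² describes fit only over the sampled x values; it says nothing about behaviour beyond them

Report the number if required, but flag clearly that it is an extrapolation.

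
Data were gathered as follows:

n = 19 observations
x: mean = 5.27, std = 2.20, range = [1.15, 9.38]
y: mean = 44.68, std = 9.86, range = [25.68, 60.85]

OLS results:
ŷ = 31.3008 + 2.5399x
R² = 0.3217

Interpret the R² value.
About 32.17% of the variability in y is accounted for by the regression on x (R² = 0.3217) — a moderate linear fit.

R² = 1 − SS_res/SS_tot compares the residual scatter to the total scatter of y about its mean.

Here R² = 0.3217:
- Explained: 32.17% of the variation in y
- Unexplained (residual): 100% − 32.17% = 67.83%
- Rule of thumb (below 0.3 weak; 0.3 to below 0.7 moderate; 0.7 and above strong) → moderate

Note: R² says nothing about causation, and a high R² does not by itself mean the linear form is appropriate — check the residuals.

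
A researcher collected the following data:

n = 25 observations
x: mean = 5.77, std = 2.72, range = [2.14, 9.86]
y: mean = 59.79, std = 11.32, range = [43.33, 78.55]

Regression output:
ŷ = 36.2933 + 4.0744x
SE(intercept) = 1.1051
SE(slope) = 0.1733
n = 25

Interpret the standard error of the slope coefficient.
The slope 4.0744 is pinned down to within about ±0.1733 (one SE) by these data — relative uncertainty 4.3%, i.e. precise.

SE(β̂₁) = s / √Sxx, where s is the residual standard deviation and Sxx = Σ(x − x̄)². It is the yardstick for how far β̂₁ = 4.0744 could plausibly be from the true slope.

Relative precision:
- SE / |β̂₁| = 0.1733 / 4.0744 = 4.3%
- Rule of thumb (under 20%: precise; 20% to under 50%: moderately precise; 50% or more: imprecise) → precise

Rough 95% range (±2 SE): 4.0744 ± 0.3466 → (3.7278, 4.4210).

What drives SE(β̂₁): larger n (here n = 25) → smaller SE; more residual scatter → larger SE; wider spread of x values → smaller SE.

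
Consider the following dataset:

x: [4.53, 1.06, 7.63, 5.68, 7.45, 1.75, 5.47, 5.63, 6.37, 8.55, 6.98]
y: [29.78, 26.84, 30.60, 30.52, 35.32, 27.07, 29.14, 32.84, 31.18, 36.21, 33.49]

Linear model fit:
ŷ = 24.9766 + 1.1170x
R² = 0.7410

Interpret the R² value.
R² = 0.7410 means 74.10% of the variation in y is explained by the linear relationship with x. This indicates a strong fit.

R² = 1 − SS_res/SS_tot compares the residual scatter to the total scatter of y about its mean.

Here R² = 0.7410:
- Explained: 74.10% of the variation in y
- Unexplained (residual): 100% − 74.10% = 25.90%
- Rule of thumb (below 0.3 weak; 0.3 to below 0.7 moderate; 0.7 and above strong) → strong

Calculation: R² = 1 − (SS_res / SS_tot), where SS_res is the sum of squared residuals and SS_tot the total sum of squares.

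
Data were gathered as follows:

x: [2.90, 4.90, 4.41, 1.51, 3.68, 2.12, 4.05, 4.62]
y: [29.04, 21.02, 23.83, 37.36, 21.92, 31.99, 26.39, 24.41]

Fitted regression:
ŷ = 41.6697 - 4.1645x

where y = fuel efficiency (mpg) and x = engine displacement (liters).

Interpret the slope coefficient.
On average, fuel efficiency is about 4.1645 mpg lower for every extra liter of engine displacement.

β₁ = -4.1645 is the change in predicted fuel efficiency (mpg) per additional liter of engine displacement.

Interpretation:
- Engine displacement up by 1 liter → predicted fuel efficiency decreases by 4.1645 mpg
- This is a linear approximation: the same per-unit change is assumed across the whole observed x range

(β₀ = 41.6697 is the fitted value at x = 0 and is not part of the slope interpretation.)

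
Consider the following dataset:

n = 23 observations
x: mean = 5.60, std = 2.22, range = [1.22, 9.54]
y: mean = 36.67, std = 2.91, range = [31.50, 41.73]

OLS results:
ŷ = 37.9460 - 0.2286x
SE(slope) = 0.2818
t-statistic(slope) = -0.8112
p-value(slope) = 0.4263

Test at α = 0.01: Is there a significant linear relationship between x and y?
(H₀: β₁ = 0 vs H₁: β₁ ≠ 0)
Since p-value = 0.4263 ≥ α = 0.01, fail to reject H₀ — the slope is not significantly different from 0.

Hypothesis test for the slope coefficient:

H₀: β₁ = 0 (no linear relationship)
H₁: β₁ ≠ 0 (linear relationship exists)

Test statistic: t = β̂₁ / SE(β̂₁) = -0.2286 / 0.2818 = -0.8112

With df = 21, the two-sided p-value for |t| = 0.8112 is 0.4263.

Decision rule: reject H₀ if p-value < α.
p-value = 0.4263 ≥ α = 0.01 → fail to reject H₀.

Conclusion: the linear association between x and y is not significant at the 1% level.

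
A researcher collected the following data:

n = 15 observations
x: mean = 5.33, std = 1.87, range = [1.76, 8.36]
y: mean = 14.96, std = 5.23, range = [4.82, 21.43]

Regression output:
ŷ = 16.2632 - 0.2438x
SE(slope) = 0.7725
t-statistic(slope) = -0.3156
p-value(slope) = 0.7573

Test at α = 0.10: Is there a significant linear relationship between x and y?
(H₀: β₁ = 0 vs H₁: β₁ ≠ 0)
Fail to reject H₀: p-value = 0.7573 ≥ α = 0.10. The linear relationship is not significant at the 10% level.

Hypothesis test for the slope coefficient:

H₀: β₁ = 0 (no linear relationship)
H₁: β₁ ≠ 0 (linear relationship exists)

Test statistic: t = β̂₁ / SE(β̂₁) = -0.2438 / 0.7725 = -0.3156

p = 0.7573: how often a slope estimate this far from 0 (in SE units) would arise by chance if β₁ were truly 0.

Decision rule: reject H₀ if p-value < α.
p-value = 0.7573 ≥ α = 0.10 → fail to reject H₀.

Conclusion: the linear association between x and y is not significant at the 10% level.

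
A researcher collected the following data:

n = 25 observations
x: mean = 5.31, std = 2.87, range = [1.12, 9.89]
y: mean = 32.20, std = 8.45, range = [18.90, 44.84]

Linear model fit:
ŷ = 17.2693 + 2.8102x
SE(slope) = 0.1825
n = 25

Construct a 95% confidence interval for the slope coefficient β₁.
The 95% CI for β₁ is (2.4327, 3.1877)

Confidence interval for the slope:

The 95% CI for β₁ is: β̂₁ ± t*(α/2, n-2) × SE(β̂₁)

Step 1: Find critical t-value
- Confidence level = 0.95
- Degrees of freedom = n - 2 = 25 - 2 = 23
- t*(α/2, 23) = 2.0687

Step 2: Calculate margin of error
Margin = 2.0687 × 0.1825 = 0.3775

Step 3: Construct interval
CI = 2.8102 ± 0.3775
CI = (2.4327, 3.1877)

Interpretation: each one-unit increase in x is associated with a change in mean y of between 2.4327 and 3.1877, with 95% confidence.
Since 0 is outside the interval, a two-sided test at α = 0.05 would reject H₀: β₁ = 0.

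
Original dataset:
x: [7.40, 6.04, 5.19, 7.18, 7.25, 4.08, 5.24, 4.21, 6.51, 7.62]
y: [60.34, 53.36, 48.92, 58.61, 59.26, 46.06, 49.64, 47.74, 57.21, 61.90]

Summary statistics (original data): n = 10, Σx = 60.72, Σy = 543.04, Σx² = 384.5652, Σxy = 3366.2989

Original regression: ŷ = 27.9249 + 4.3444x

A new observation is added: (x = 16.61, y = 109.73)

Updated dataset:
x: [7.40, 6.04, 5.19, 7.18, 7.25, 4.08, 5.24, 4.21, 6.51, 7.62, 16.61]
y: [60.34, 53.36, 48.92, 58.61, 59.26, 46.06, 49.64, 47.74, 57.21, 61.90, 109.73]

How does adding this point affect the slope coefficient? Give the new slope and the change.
Adding the point moves β₁ from 4.3444 to 5.1353, i.e. it increases by 0.7909 (+18.2%).

x = 16.61 lies well outside the original x-range [4.08, 7.62] (x̄ ≈ 6.07), so this observation has high leverage and can move the slope substantially.

Step 1: Update the sums with the new point (n goes from 10 to 11)
Σx  = 60.72 + 16.61 = 77.33
Σy  = 543.04 + 109.73 = 652.77
Σx² = 384.5652 + 16.61² = 384.5652 + 275.8921 = 660.4573
Σxy = 3366.2989 + 16.61×109.73 = 3366.2989 + 1822.6153 = 5188.9142

Step 2: Recompute the slope with b₁ = (nΣxy − ΣxΣy) / (nΣx² − (Σx)²)
Numerator   = 11×5188.9142 − 77.33×652.77 = 57078.0562 − 50478.7041 = 6599.3521
Denominator = 11×660.4573 − 77.33² = 7265.0303 − 5979.9289 = 1285.1014
b₁(new) = 6599.3521 / 1285.1014 = 5.1353

(Same formula on the original sums: (10×3366.2989 − 60.72×543.04) / (10×384.5652 − 60.72²) = 689.6002 / 158.7336 = 4.3444, matching the given fit.)

Step 3: Change in slope
Δβ₁ = 5.1353 − 4.3444 = +0.7909
Relative change = +0.7909 / 4.3444 × 100% = +18.2%
→ the slope increases when the point is added.

Because the point sits above the extension of the original line at a high-leverage x, it tilts the fit up.
In practice: investigate whether it comes from the same population as the rest of the sample; refit with and without it and report both if conclusions differ.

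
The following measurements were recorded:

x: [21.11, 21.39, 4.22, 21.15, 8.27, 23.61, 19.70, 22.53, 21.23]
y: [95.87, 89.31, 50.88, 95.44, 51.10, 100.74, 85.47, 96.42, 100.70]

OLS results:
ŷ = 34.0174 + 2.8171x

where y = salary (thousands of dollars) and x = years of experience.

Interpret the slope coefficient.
An increase of one year in experience is associated with a 2.8171 thousand dollars increase in predicted salary.

β₁ = 2.8171 is the change in predicted salary (thousand dollars) per additional year of experience.

Interpretation:
- Experience up by 1 year → predicted salary increases by 2.8171 thousand dollars
- The effect is assumed constant over the observed range of x (linearity)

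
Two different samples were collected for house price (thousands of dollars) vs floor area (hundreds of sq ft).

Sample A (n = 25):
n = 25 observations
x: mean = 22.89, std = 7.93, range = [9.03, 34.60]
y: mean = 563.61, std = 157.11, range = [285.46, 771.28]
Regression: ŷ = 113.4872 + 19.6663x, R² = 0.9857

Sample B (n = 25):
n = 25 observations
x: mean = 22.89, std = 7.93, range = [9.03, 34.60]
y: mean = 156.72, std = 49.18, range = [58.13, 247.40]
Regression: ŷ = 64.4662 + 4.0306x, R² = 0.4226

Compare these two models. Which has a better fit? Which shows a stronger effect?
Model A has the better fit (R² = 0.9857 vs 0.4226). Model A shows the stronger effect (|β₁| = 19.6663 vs 4.0306).

Model Comparison:

Fit — compare R²:
- Model A: R² = 0.9857 → 98.57% of variance in house price explained
- Model B: R² = 0.4226 → 42.26% of variance in house price explained
- 0.9857 > 0.4226 → Model A has the better fit

Strength of effect — compare |β₁|:
- Model A: β₁ = 19.6663 → predicted house price rises 19.6663 thousand dollars per additional hundred sq ft of floor area
- Model B: β₁ = 4.0306 → predicted house price rises 4.0306 thousand dollars per additional hundred sq ft of floor area
- |19.6663| > |4.0306| → Model A shows the stronger marginal effect

Note: The two samples could reflect different populations, time periods, or measurement quality.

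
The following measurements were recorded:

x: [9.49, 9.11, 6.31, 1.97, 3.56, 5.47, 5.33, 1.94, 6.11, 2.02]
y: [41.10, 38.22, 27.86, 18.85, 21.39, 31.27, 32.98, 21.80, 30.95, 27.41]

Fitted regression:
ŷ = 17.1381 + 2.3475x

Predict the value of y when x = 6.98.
ŷ = 33.5237

To predict y for x = 6.98, substitute into the regression equation:

ŷ = 17.1381 + 2.3475 × 6.98
ŷ = 17.1381 + 16.3856
ŷ = 33.5237

This is the fitted mean response at that x — an individual observation would come with a wider prediction interval.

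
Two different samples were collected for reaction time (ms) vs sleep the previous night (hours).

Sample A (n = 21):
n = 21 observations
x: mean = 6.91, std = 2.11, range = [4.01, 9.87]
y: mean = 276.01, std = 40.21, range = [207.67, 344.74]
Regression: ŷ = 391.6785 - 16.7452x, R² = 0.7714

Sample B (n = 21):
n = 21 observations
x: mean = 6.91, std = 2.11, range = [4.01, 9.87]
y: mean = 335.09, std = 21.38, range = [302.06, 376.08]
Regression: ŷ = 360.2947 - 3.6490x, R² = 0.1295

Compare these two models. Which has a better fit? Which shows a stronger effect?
Model A has the better fit (R² = 0.7714 vs 0.1295). Model A shows the stronger effect (|β₁| = 16.7452 vs 3.6490).

Model Comparison:

Goodness of fit (R²):
- Model A: R² = 0.7714 → 77.14% of variance in reaction time explained
- Model B: R² = 0.1295 → 12.95% of variance in reaction time explained
- 0.7714 > 0.1295 → Model A has the better fit

Which has the larger per-hour effect? (|β₁|)
- Model A: β₁ = -16.7452 → predicted reaction time falls 16.7452 ms per additional hour of sleep
- Model B: β₁ = -3.6490 → predicted reaction time falls 3.6490 ms per additional hour of sleep
- |-16.7452| > |-3.6490| → Model A shows the stronger marginal effect

Notes:
- A steeper slope doesn't make a better model if the scatter around the line is large.
- A better fit (higher R²) doesn't necessarily mean a more important relationship.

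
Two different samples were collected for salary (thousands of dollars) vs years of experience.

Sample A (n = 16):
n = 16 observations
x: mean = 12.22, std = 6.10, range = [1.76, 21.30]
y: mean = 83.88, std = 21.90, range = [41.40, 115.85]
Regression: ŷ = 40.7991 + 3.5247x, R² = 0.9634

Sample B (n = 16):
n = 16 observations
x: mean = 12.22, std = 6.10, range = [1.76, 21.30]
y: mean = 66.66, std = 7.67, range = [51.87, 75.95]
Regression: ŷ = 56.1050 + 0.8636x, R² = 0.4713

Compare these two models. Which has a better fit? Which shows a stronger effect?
Model A has the better fit (R² = 0.9634 vs 0.4713). Model A shows the stronger effect (|β₁| = 3.5247 vs 0.8636).

Model Comparison:

Fit — compare R²:
- Model A: R² = 0.9634 → 96.34% of variance in salary explained
- Model B: R² = 0.4713 → 47.13% of variance in salary explained
- 0.9634 > 0.4713 → Model A has the better fit

Strength of effect — compare |β₁|:
- Model A: β₁ = 3.5247 → predicted salary rises 3.5247 thousand dollars per additional year of experience
- Model B: β₁ = 0.8636 → predicted salary rises 0.8636 thousand dollars per additional year of experience
- |3.5247| > |0.8636| → Model A shows the stronger marginal effect

Notes:
- The two samples could reflect different populations, time periods, or measurement quality.
- A better fit (higher R²) doesn't necessarily mean a more important relationship.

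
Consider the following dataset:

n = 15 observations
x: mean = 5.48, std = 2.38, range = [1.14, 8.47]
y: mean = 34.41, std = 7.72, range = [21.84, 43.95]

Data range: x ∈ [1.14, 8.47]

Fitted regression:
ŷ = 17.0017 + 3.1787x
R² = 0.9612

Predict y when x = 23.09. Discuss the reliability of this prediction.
ŷ = 90.3979, but this is extrapolation (above the data range [1.14, 8.47]) and may be unreliable.

Prediction calculation:
ŷ = 17.0017 + 3.1787 × 23.09
ŷ = 90.3979

Reliability:
- Data range: x ∈ [1.14, 8.47]
- Prediction point: x = 23.09 is 14.62 units above the observed range → this is EXTRAPOLATION, not interpolation

Why that matters here:
- The linear relationship may not hold outside the observed range
- The standard error of prediction grows with (x − x̄)², and x = 23.09 is far from x̄ = 5.48

The R² = 0.9612 only validates the fit within [1.14, 8.47]; treat ŷ = 90.3979 with caution.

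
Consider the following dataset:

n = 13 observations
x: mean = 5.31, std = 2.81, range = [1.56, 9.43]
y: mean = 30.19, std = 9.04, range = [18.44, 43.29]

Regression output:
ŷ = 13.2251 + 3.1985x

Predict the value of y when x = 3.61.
ŷ = 24.7717

x = 3.61 lies inside the observed range [1.56, 9.43], so the fitted equation applies directly:

ŷ = 13.2251 + 3.1985 × 3.61
ŷ = 13.2251 + 11.5466
ŷ = 24.7717

This is the fitted mean response at that x — an individual observation would come with a wider prediction interval.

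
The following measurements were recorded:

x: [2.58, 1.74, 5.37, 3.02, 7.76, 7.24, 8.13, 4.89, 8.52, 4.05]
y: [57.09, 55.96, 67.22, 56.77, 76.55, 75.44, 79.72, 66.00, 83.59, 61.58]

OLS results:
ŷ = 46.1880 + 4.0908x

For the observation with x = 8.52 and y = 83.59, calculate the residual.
Residual = 2.5484

The residual is the difference between the actual value and the predicted value:

Residual = y - ŷ

Step 1: Calculate predicted value
ŷ = 46.1880 + 4.0908 × 8.52
ŷ = 81.0416

Step 2: Calculate residual
Residual = 83.59 - 81.0416
Residual = 2.5484

Interpretation: the model underestimates the actual value by 2.5484 at this point (positive residual → observation lies above the fitted line).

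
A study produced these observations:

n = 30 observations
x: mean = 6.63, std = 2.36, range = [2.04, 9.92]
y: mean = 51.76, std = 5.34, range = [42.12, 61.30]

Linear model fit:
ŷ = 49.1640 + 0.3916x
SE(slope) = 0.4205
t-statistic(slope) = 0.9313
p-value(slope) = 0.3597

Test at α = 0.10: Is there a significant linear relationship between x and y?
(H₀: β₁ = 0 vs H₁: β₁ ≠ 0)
Fail to reject H₀: p-value = 0.3597 ≥ α = 0.10. The linear relationship is not significant at the 10% level.

Hypothesis test for the slope coefficient:

H₀: β₁ = 0 (no linear relationship)
H₁: β₁ ≠ 0 (linear relationship exists)

Test statistic: t = β̂₁ / SE(β̂₁) = 0.3916 / 0.4205 = 0.9313

The p-value (0.3597) is the probability, under H₀, of a t-statistic at least as extreme as |t| = 0.9313 (two-sided, df = n − 2 = 28).

Decision rule: reject H₀ if p-value < α.
p-value = 0.3597 ≥ α = 0.10 → fail to reject H₀.

There is not sufficient evidence at the 10% significance level to conclude that a linear relationship exists between x and y.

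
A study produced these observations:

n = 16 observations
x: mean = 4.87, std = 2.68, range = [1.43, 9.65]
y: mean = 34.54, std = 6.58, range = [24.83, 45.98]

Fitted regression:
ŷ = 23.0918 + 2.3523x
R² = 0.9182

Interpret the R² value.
About 91.82% of the variability in y is accounted for by the regression on x (R² = 0.9182) — a strong linear fit.

R² (coefficient of determination) measures the proportion of variance in y explained by the regression model.

Here R² = 0.9182:
- Explained: 91.82% of the variation in y
- Unexplained (residual): 100% − 91.82% = 8.18%
- Rule of thumb (below 0.3 weak; 0.3 to below 0.7 moderate; 0.7 and above strong) → strong

Calculation: R² = 1 − (SS_res / SS_tot), where SS_res is the sum of squared residuals and SS_tot the total sum of squares.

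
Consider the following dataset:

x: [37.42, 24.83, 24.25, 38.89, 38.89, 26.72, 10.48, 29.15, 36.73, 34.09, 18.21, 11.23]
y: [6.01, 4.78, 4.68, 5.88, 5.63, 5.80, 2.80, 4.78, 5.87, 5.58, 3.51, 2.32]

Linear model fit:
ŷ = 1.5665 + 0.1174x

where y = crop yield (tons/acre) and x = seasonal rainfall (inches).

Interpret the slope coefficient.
For each additional inch of rainfall, predicted crop yield increases by approximately 0.1174 tons/acre.

β₁ = 0.1174 is the change in predicted crop yield (tons/acre) per additional inch of rainfall.

Interpretation:
- Rainfall up by 1 inch → predicted crop yield increases by 0.1174 tons/acre
- The effect is assumed constant over the observed range of x (linearity)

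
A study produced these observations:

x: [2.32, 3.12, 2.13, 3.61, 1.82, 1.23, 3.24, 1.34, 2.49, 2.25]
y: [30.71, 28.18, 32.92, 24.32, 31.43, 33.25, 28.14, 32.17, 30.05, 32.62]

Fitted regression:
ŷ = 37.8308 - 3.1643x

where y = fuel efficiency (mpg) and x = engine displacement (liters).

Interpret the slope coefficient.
For each additional liter of engine displacement, predicted fuel efficiency decreases by approximately 3.1643 mpg.

β₁ = -3.1643 is the change in predicted fuel efficiency (mpg) per additional liter of engine displacement.

Interpretation:
- Engine displacement up by 1 liter → predicted fuel efficiency decreases by 3.1643 mpg
- This is a linear approximation: the same per-unit change is assumed across the whole observed x range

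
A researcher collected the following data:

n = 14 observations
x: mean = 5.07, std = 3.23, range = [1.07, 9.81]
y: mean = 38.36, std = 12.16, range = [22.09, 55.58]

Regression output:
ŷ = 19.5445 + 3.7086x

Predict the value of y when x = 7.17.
ŷ = 46.1352

x = 7.17 lies inside the observed range [1.07, 9.81], so the fitted equation applies directly:

ŷ = 19.5445 + 3.7086 × 7.17
ŷ = 19.5445 + 26.5907
ŷ = 46.1352

This is a point prediction; actual observations scatter around it by roughly the residual standard deviation.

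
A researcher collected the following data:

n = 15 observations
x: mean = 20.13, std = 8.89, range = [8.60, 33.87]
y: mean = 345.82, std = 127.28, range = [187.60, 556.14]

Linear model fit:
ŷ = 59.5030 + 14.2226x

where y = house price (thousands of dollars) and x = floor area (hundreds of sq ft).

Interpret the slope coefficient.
An increase of one hundred sq ft in floor area is associated with a 14.2226 thousand dollars increase in predicted house price.

The slope coefficient β₁ = 14.2226 represents the marginal effect of floor area on house price.

Interpretation:
- Floor area up by 1 hundred sq ft → predicted house price increases by 14.2226 thousand dollars
- This is a linear approximation: the same per-unit change is assumed across the whole observed x range
- The slope describes association in these data, not necessarily a causal effect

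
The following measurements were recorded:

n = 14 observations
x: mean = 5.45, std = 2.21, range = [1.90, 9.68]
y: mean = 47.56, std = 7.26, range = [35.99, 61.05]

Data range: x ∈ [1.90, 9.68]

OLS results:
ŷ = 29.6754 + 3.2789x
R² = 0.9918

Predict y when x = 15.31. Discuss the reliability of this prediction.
The equation gives ŷ = 79.8754; however x = 15.31 is 5.63 units above the observed range, so this extrapolated value should not be trusted.

Prediction calculation:
ŷ = 29.6754 + 3.2789 × 15.31
ŷ = 79.8754

Reliability:
- Data range: x ∈ [1.90, 9.68]
- Prediction point: x = 15.31 is 5.63 units above the observed range → this is EXTRAPOLATION, not interpolation

Why that matters here:
- There are no observations near this x to validate the fitted line there
- Real relationships often flatten, saturate, or turn nonlinear at extremes

Report the number if required, but flag clearly that it is an extrapolation.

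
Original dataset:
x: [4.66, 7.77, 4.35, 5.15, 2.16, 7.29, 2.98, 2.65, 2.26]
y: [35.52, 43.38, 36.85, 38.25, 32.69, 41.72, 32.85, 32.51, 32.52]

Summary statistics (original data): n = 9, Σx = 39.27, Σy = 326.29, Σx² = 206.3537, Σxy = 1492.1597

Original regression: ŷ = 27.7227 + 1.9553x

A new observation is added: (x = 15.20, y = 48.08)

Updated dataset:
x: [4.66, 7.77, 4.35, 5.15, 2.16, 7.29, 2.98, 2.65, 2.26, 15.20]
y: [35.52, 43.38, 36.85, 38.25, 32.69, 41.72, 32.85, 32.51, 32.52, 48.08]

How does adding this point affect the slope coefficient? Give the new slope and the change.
Adding the point moves β₁ from 1.9553 to 1.3062, i.e. it decreases by 0.6491 (-33.2%).

x = 15.20 lies well outside the original x-range [2.16, 7.77] (x̄ ≈ 4.36), so this observation has high leverage and can move the slope substantially.

Step 1: Update the sums with the new point (n goes from 9 to 10)
Σx  = 39.27 + 15.20 = 54.47
Σy  = 326.29 + 48.08 = 374.37
Σx² = 206.3537 + 15.20² = 206.3537 + 231.0400 = 437.3937
Σxy = 1492.1597 + 15.20×48.08 = 1492.1597 + 730.8160 = 2222.9757

Step 2: Recompute the slope with b₁ = (nΣxy − ΣxΣy) / (nΣx² − (Σx)²)
Numerator   = 10×2222.9757 − 54.47×374.37 = 22229.7570 − 20391.9339 = 1837.8231
Denominator = 10×437.3937 − 54.47² = 4373.9370 − 2966.9809 = 1406.9561
b₁(new) = 1837.8231 / 1406.9561 = 1.3062

(Same formula on the original sums: (9×1492.1597 − 39.27×326.29) / (9×206.3537 − 39.27²) = 616.0290 / 315.0504 = 1.9553, matching the given fit.)

Step 3: Change in slope
Δβ₁ = 1.3062 − 1.9553 = -0.6491
Relative change = -0.6491 / 1.9553 × 100% = -33.2%
→ the slope decreases when the point is added.

A high-leverage point only changes the slope if it is off the original line; here y = 48.08 is below the original trend, so the slope decreases.
In practice: check such a point for data-entry or measurement error.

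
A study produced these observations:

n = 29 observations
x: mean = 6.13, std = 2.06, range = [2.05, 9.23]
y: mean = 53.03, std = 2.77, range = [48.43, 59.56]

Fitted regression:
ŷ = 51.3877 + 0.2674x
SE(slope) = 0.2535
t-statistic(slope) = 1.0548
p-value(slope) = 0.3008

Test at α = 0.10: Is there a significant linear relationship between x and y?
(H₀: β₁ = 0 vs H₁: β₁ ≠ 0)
Since p-value = 0.3008 ≥ α = 0.10, fail to reject H₀ — the slope is not significantly different from 0.

Hypothesis test for the slope coefficient:

H₀: β₁ = 0 (no linear relationship)
H₁: β₁ ≠ 0 (linear relationship exists)

Test statistic: t = β̂₁ / SE(β̂₁) = 0.2674 / 0.2535 = 1.0548

p = 0.3008: how often a slope estimate this far from 0 (in SE units) would arise by chance if β₁ were truly 0.

Decision rule: reject H₀ if p-value < α.
p-value = 0.3008 ≥ α = 0.10 → fail to reject H₀.

There is not sufficient evidence at the 10% significance level to conclude that a linear relationship exists between x and y.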